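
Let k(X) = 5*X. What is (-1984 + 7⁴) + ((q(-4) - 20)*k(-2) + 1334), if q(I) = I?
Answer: 1991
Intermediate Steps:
(-1984 + 7⁴) + ((q(-4) - 20)*k(-2) + 1334) = (-1984 + 7⁴) + ((-4 - 20)*(5*(-2)) + 1334) = (-1984 + 2401) + (-24*(-10) + 1334) = 417 + (240 + 1334) = 417 + 1574 = 1991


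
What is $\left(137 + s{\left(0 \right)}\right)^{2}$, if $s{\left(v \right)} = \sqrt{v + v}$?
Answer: $18769$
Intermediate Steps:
$s{\left(v \right)} = \sqrt{2} \sqrt{v}$ ($s{\left(v \right)} = \sqrt{2 v} = \sqrt{2} \sqrt{v}$)
$\left(137 + s{\left(0 \right)}\right)^{2} = \left(137 + \sqrt{2} \sqrt{0}\right)^{2} = \left(137 + \sqrt{2} \cdot 0\right)^{2} = \left(137 + 0\right)^{2} = 137^{2} = 18769$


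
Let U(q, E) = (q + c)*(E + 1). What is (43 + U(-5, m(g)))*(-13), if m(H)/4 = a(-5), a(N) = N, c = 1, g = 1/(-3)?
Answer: -1547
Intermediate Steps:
g = -1/3 ≈ -0.33333
m(H) = -20 (m(H) = 4*(-5) = -20)
U(q, E) = (1 + E)*(1 + q) (U(q, E) = (q + 1)*(E + 1) = (1 + q)*(1 + E) = (1 + E)*(1 + q))
(43 + U(-5, m(g)))*(-13) = (43 + (1 - 20 - 5 - 20*(-5)))*(-13) = (43 + (1 - 20 - 5 + 100))*(-13) = (43 + 76)*(-13) = 119*(-13) = -1547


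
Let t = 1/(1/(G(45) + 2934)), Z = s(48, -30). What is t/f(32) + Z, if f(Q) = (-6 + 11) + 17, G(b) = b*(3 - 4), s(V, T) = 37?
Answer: 3703/22 ≈ 168.32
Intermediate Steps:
Z = 37
G(b) = -b (G(b) = b*(-1) = -b)
t = 2889 (t = 1/(1/(-1*45 + 2934)) = 1/(1/(-45 + 2934)) = 1/(1/2889) = 2889)
f(Q) = 22 (f(Q) = 5 + 17 = 22)
t/f(32) + Z = 2889/22 + 37 = 3703/22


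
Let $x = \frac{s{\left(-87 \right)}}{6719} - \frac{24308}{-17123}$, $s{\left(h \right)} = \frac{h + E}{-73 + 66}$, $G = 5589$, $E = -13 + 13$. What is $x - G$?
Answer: $- \frac{4499934355886}{805346059} \approx -5587.6$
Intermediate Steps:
$E = 0$
$s{\left(h \right)} = - \frac{h}{7}$ ($s{\left(h \right)} = \frac{h + 0}{-73 + 66} = \frac{h}{-7} = h \left(- \frac{1}{7}\right) = - \frac{h}{7}$)
$x = \frac{1144767865}{805346059}$ ($x = \frac{\left(- \frac{1}{7}\right) \left(-87\right)}{6719} - \frac{24308}{-17123} = \frac{87}{7} \cdot \frac{1}{6719} - - \frac{24308}{17123} = \frac{87}{47033} + \frac{24308}{17123} = \frac{1144767865}{805346059} \approx 1.4215$)
$x - G = \frac{1144767865}{805346059} - 5589 = - \frac{4499934355886}{805346059}$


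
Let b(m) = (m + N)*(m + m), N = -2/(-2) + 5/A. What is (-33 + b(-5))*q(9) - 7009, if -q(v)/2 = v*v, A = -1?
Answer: -16243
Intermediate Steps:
N = -4 (N = -2/(-2) + 5/(-1) = -2*(-½) + 5*(-1) = 1 - 5 = -4)
b(m) = 2*m*(-4 + m) (b(m) = (m - 4)*(m + m) = (-4 + m)*(2*m) = 2*m*(-4 + m))
q(v) = -2*v² (q(v) = -2*v*v = -2*v²)
(-33 + b(-5))*q(9) - 7009 = (-33 + 2*(-5)*(-4 - 5))*(-2*9²) - 7009 = (-33 + 2*(-5)*(-9))*(-2*81) - 7009 = (-33 + 90)*(-162) - 7009 = 57*(-162) - 7009 = -9234 - 7009 = -16243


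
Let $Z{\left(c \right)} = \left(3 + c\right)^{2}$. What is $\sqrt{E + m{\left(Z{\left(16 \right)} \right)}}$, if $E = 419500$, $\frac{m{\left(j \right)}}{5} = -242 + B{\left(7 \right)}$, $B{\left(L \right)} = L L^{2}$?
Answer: $\sqrt{420005} \approx 648.08$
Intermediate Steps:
$B{\left(L \right)} = L^{3}$
$m{\left(j \right)} = 505$ ($m{\left(j \right)} = 5 \left(-242 + 7^{3}\right) = 5 \left(-242 + 343\right) = 5 \cdot 101 = 505$)
$\sqrt{E + m{\left(Z{\left(16 \right)} \right)}} = \sqrt{419500 + 505} = \sqrt{420005}$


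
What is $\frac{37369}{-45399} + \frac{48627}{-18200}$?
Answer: $- \frac{2887732973}{826261800} \approx -3.4949$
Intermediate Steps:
$\frac{37369}{-45399} + \frac{48627}{-18200} = 37369 \left(- \frac{1}{45399}\right) + 48627 \left(- \frac{1}{18200}\right) = - \frac{37369}{45399} - \frac{48627}{18200} = - \frac{2887732973}{826261800}$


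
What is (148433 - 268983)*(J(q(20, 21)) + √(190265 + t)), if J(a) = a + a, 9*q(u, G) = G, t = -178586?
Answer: -1687700/3 - 120550*√11679 ≈ -1.3590e+7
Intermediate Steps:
q(u, G) = G/9
J(a) = 2*a
(148433 - 268983)*(J(q(20, 21)) + √(190265 + t)) = (148433 - 268983)*(2*((⅑)*21) + √(190265 - 178586)) = -120550*(2*(7/3) + √11679) = -120550*(14/3 + √11679) = -1687700/3 - 120550*√11679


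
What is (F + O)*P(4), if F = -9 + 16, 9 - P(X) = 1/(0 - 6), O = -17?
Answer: -275/3 ≈ -91.667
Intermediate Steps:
P(X) = 55/6 (P(X) = 9 - 1/(0 - 6) = 9 - 1/(-6) = 9 - 1*(-⅙) = 9 + ⅙ = 55/6)
F = 7
(F + O)*P(4) = (7 - 17)*(55/6) = -10*55/6 = -275/3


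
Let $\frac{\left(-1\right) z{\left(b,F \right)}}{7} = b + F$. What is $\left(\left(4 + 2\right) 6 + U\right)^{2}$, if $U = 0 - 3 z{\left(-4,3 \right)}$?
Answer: $225$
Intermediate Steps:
$z{\left(b,F \right)} = - 7 F - 7 b$ ($z{\left(b,F \right)} = - 7 \left(b + F\right) = - 7 \left(F + b\right) = - 7 F - 7 b$)
$U = -21$ ($U = 0 - 3 \left(\left(-7\right) 3 - -28\right) = 0 - 3 \left(-21 + 28\right) = 0 - 21 = -21$)
$\left(\left(4 + 2\right) 6 + U\right)^{2} = \left(\left(4 + 2\right) 6 - 21\right)^{2} = \left(6 \cdot 6 - 21\right)^{2} = \left(36 - 21\right)^{2} = 15^{2} = 225$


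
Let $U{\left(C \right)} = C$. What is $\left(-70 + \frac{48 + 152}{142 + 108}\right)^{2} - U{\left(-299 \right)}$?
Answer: $\frac{127191}{25} \approx 5087.6$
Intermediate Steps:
$\left(-70 + \frac{48 + 152}{142 + 108}\right)^{2} - U{\left(-299 \right)} = \left(-70 + \frac{48 + 152}{142 + 108}\right)^{2} - -299 = \left(-70 + \frac{200}{250}\right)^{2} + 299 = \left(-70 + 200 \cdot \frac{1}{250}\right)^{2} + 299 = \left(-70 + \frac{4}{5}\right)^{2} + 299 = \left(- \frac{346}{5}\right)^{2} + 299 = \frac{119716}{25} + 299 = \frac{127191}{25}$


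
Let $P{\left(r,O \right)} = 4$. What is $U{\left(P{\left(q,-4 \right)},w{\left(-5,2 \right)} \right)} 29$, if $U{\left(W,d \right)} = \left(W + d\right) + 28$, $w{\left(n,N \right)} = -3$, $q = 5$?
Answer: $841$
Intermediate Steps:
$U{\left(W,d \right)} = 28 + W + d$
$U{\left(P{\left(q,-4 \right)},w{\left(-5,2 \right)} \right)} 29 = \left(28 + 4 - 3\right) 29 = 29 \cdot 29 = 841$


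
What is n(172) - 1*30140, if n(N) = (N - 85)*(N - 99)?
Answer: -23789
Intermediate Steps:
n(N) = (-99 + N)*(-85 + N) (n(N) = (-85 + N)*(-99 + N) = (-99 + N)*(-85 + N))
n(172) - 1*30140 = (8415 + 172² - 184*172) - 1*30140 = (8415 + 29584 - 31648) - 30140 = 6351 - 30140 = -23789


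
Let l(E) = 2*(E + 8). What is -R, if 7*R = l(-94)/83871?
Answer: 172/587097 ≈ 0.00029297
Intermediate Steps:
l(E) = 16 + 2*E (l(E) = 2*(8 + E) = 16 + 2*E)
R = -172/587097 (R = ((16 + 2*(-94))/83871)/7 = ((16 - 188)*(1/83871))/7 = (-172*1/83871)/7 = (⅐)*(-172/83871) = -172/587097 ≈ -0.00029297)
-R = -1*(-172/587097) = 172/587097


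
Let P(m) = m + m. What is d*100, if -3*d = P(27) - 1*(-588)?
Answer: -21400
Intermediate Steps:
P(m) = 2*m
d = -214 (d = -(2*27 - 1*(-588))/3 = -(54 + 588)/3 = -⅓*642 = -214)
d*100 = -214*100 = -21400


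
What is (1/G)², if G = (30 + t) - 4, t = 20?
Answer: 1/2116 ≈ 0.00047259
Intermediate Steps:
G = 46 (G = (30 + 20) - 4 = 50 - 4 = 46)
(1/G)² = (1/46)² = 1/2116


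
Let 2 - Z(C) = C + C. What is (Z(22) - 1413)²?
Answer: 2117025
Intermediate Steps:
Z(C) = 2 - 2*C (Z(C) = 2 - (C + C) = 2 - 2*C)
(Z(22) - 1413)² = ((2 - 2*22) - 1413)² = ((2 - 44) - 1413)² = (-42 - 1413)² = (-1455)² = 2117025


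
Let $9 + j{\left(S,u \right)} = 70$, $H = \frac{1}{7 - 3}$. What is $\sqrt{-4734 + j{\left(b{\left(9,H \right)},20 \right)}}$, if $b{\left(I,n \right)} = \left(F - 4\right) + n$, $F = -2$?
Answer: $i \sqrt{4673} \approx 68.359 i$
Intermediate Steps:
$H = \frac{1}{4} \approx 0.25$
$b{\left(I,n \right)} = -6 + n$ ($b{\left(I,n \right)} = \left(-2 - 4\right) + n = -6 + n$)
$j{\left(S,u \right)} = 61$ ($j{\left(S,u \right)} = -9 + 70 = 61$)
$\sqrt{-4734 + j{\left(b{\left(9,H \right)},20 \right)}} = \sqrt{-4734 + 61} = \sqrt{-4673} = i \sqrt{4673}$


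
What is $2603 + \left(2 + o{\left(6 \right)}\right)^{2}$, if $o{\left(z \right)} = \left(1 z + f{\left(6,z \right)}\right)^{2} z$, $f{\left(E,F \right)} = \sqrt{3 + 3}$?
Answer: $98223 + 36576 \sqrt{6} \approx 1.8782 \cdot 10^{5}$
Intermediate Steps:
$f{\left(E,F \right)} = \sqrt{6}$
$o{\left(z \right)} = z \left(z + \sqrt{6}\right)^{2}$ ($o{\left(z \right)} = \left(1 z + \sqrt{6}\right)^{2} z = \left(z + \sqrt{6}\right)^{2} z = z \left(z + \sqrt{6}\right)^{2}$)
$2603 + \left(2 + o{\left(6 \right)}\right)^{2} = 2603 + \left(2 + 6 \left(6 + \sqrt{6}\right)^{2}\right)^{2}$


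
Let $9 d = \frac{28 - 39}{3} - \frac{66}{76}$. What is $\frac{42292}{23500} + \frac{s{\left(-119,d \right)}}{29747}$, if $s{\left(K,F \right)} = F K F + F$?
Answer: $\frac{330892440004081}{183969473710500} \approx 1.7986$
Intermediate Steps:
$d = - \frac{517}{1026}$ ($d = \frac{\frac{28 - 39}{3} - \frac{66}{76}}{9} = \frac{\left(-11\right) \frac{1}{3} - \frac{33}{38}}{9} = \frac{- \frac{11}{3} - \frac{33}{38}}{9} = \frac{1}{9} \left(- \frac{517}{114}\right) = - \frac{517}{1026} \approx -0.5039$)
$s{\left(K,F \right)} = F + K F^{2}$ ($s{\left(K,F \right)} = K F^{2} + F = F + K F^{2}$)
$\frac{42292}{23500} + \frac{s{\left(-119,d \right)}}{29747} = \frac{42292}{23500} + \frac{\left(- \frac{517}{1026}\right) \left(1 - - \frac{61523}{1026}\right)}{29747} = 42292 \cdot \frac{1}{23500} + - \frac{517 \left(1 + \frac{61523}{1026}\right)}{1026} \cdot \frac{1}{29747} = \frac{10573}{5875} + \left(- \frac{517}{1026}\right) \frac{62549}{1026} \cdot \frac{1}{29747} = \frac{10573}{5875} - \frac{32337833}{31313952972} = \frac{330892440004081}{183969473710500}$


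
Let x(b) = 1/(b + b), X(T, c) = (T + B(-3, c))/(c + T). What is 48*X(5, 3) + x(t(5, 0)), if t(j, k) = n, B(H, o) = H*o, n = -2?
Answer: -97/4 ≈ -24.250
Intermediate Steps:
t(j, k) = -2
X(T, c) = (T - 3*c)/(T + c) (X(T, c) = (T - 3*c)/(c + T) = (T - 3*c)/(T + c))
x(b) = 1/(2*b)
48*X(5, 3) + x(t(5, 0)) = 48*((5 - 3*3)/(5 + 3)) + (½)/(-2) = 48*((5 - 9)/8) + (½)*(-½) = 48*((⅛)*(-4)) - ¼ = 48*(-½) - ¼ = -24 - ¼ = -97/4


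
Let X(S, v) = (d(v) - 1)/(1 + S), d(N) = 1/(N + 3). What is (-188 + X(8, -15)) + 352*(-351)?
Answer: -13363933/108 ≈ -1.2374e+5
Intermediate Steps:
d(N) = 1/(3 + N)
X(S, v) = (-1 + 1/(3 + v))/(1 + S) (X(S, v) = (1/(3 + v) - 1)/(1 + S) = (-1 + 1/(3 + v))/(1 + S))
(-188 + X(8, -15)) + 352*(-351) = (-188 + (-2 - 1*(-15))/((1 + 8)*(3 - 15))) + 352*(-351) = (-188 + (-2 + 15)/(9*(-12))) - 123552 = (-188 + (⅑)*(-1/12)*13) - 123552 = (-188 - 13/108) - 123552 = -20317/108 - 123552 = -13363933/108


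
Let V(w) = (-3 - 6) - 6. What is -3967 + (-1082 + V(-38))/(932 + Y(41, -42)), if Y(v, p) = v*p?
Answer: -3132833/790 ≈ -3965.6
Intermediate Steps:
Y(v, p) = p*v
V(w) = -15 (V(w) = -9 - 6 = -15)
-3967 + (-1082 + V(-38))/(932 + Y(41, -42)) = -3967 + (-1082 - 15)/(932 - 42*41) = -3967 - 1097/(932 - 1722) = -3967 - 1097/(-790) = -3967 - 1097*(-1/790) = -3967 + 1097/790 = -3132833/790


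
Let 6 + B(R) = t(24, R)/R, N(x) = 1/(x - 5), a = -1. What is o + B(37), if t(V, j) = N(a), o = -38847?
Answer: -8625367/222 ≈ -38853.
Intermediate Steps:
N(x) = 1/(-5 + x)
t(V, j) = -1/6 (t(V, j) = 1/(-5 - 1) = 1/(-6) = -1/6)
B(R) = -6 - 1/(6*R)
o + B(37) = -38847 + (-6 - 1/6/37) = -38847 + (-6 - 1/6*1/37) = -38847 + (-6 - 1/222) = -38847 - 1333/222 = -8625367/222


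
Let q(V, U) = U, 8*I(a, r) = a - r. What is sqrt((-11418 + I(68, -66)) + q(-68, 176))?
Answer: 3*I*sqrt(4989)/2 ≈ 105.95*I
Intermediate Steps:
I(a, r) = -r/8 + a/8 (I(a, r) = (a - r)/8 = -r/8 + a/8)
sqrt((-11418 + I(68, -66)) + q(-68, 176)) = sqrt((-11418 + (-1/8*(-66) + (1/8)*68)) + 176) = sqrt((-11418 + (33/4 + 17/2)) + 176) = sqrt((-11418 + 67/4) + 176) = sqrt(-45605/4 + 176) = sqrt(-44901/4) = 3*I*sqrt(4989)/2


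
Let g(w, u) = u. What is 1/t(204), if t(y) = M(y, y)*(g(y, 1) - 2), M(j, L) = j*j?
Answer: -1/41616 ≈ -2.4029e-5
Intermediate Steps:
M(j, L) = j²
t(y) = -y² (t(y) = y²*(1 - 2) = y²*(-1) = -y²)
1/t(204) = 1/(-1*204²) = 1/(-1*41616) = 1/(-41616) = -1/41616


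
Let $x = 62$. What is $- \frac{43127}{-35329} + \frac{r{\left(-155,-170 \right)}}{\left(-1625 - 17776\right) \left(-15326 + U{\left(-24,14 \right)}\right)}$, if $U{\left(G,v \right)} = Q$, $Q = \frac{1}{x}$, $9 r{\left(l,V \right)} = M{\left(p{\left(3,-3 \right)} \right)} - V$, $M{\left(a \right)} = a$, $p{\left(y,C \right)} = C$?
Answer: $\frac{1022204785442977}{837374985942453} \approx 1.2207$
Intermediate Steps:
$r{\left(l,V \right)} = - \frac{1}{3} - \frac{V}{9}$ ($r{\left(l,V \right)} = \frac{-3 - V}{9} = - \frac{1}{3} - \frac{V}{9}$)
$Q = \frac{1}{62} \approx 0.016129$
$U{\left(G,v \right)} = \frac{1}{62}$
$- \frac{43127}{-35329} + \frac{r{\left(-155,-170 \right)}}{\left(-1625 - 17776\right) \left(-15326 + U{\left(-24,14 \right)}\right)} = - \frac{43127}{-35329} + \frac{- \frac{1}{3} - - \frac{170}{9}}{\left(-1625 - 17776\right) \left(-15326 + \frac{1}{62}\right)} = \left(-43127\right) \left(- \frac{1}{35329}\right) + \frac{- \frac{1}{3} + \frac{170}{9}}{\left(-19401\right) \left(- \frac{950211}{62}\right)} = \frac{6161}{5047} + \frac{167}{9 \cdot \frac{18435043611}{62}} = \frac{6161}{5047} + \frac{167}{9} \cdot \frac{62}{18435043611} = \frac{6161}{5047} + \frac{10354}{165915392499} = \frac{1022204785442977}{837374985942453}$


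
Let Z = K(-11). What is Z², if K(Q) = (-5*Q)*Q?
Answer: 366025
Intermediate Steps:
K(Q) = -5*Q²
Z = -605 (Z = -5*(-11)² = -5*121 = -605)
Z² = (-605)² = 366025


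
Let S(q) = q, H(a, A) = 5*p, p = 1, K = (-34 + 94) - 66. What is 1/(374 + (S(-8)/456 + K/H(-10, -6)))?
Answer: 285/106243 ≈ 0.0026825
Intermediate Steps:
K = -6 (K = 60 - 66 = -6)
H(a, A) = 5 (H(a, A) = 5*1 = 5)
1/(374 + (S(-8)/456 + K/H(-10, -6))) = 1/(374 + (-8/456 - 6/5)) = 1/(374 + (-8*1/456 - 6*⅕)) = 1/(374 + (-1/57 - 6/5)) = 1/(374 - 347/285) = 1/(106243/285) = 285/106243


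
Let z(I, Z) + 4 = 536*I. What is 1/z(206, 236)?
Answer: 1/110412 ≈ 9.0570e-6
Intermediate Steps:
z(I, Z) = -4 + 536*I
1/z(206, 236) = 1/(-4 + 536*206) = 1/(-4 + 110416) = 1/110412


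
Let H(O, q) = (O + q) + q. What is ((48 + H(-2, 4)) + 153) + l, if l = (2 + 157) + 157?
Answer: 523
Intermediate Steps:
H(O, q) = O + 2*q
l = 316 (l = 159 + 157 = 316)
((48 + H(-2, 4)) + 153) + l = ((48 + (-2 + 2*4)) + 153) + 316 = ((48 + (-2 + 8)) + 153) + 316 = ((48 + 6) + 153) + 316 = (54 + 153) + 316 = 207 + 316 = 523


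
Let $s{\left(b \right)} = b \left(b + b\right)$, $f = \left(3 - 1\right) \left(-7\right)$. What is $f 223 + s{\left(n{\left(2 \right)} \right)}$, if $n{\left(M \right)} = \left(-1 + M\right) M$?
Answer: $-3114$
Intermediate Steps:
$n{\left(M \right)} = M \left(-1 + M\right)$
$f = -14$ ($f = 2 \left(-7\right) = -14$)
$s{\left(b \right)} = 2 b^{2}$ ($s{\left(b \right)} = b 2 b = 2 b^{2}$)
$f 223 + s{\left(n{\left(2 \right)} \right)} = \left(-14\right) 223 + 2 \left(2 \left(-1 + 2\right)\right)^{2} = -3122 + 2 \left(2 \cdot 1\right)^{2} = -3122 + 2 \cdot 2^{2} = -3122 + 2 \cdot 4 = -3122 + 8 = -3114$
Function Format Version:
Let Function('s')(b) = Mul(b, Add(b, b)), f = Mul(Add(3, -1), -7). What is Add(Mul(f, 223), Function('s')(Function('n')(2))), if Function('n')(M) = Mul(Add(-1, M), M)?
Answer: -3114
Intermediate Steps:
Function('n')(M) = Mul(M, Add(-1, M))
f = -14 (f = Mul(2, -7) = -14)
Function('s')(b) = Mul(2, Pow(b, 2)) (Function('s')(b) = Mul(b, Mul(2, b)) = Mul(2, Pow(b, 2)))
Add(Mul(f, 223), Function('s')(Function('n')(2))) = Add(Mul(-14, 223), Mul(2, Pow(Mul(2, Add(-1, 2)), 2))) = Add(-3122, Mul(2, Pow(Mul(2, 1), 2))) = Add(-3122, Mul(2, Pow(2, 2))) = Add(-3122, Mul(2, 4)) = Add(-3122, 8) = -3114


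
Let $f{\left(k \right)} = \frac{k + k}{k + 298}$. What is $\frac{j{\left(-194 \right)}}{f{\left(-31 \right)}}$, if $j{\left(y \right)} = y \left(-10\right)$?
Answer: $- \frac{258990}{31} \approx -8354.5$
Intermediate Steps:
$j{\left(y \right)} = - 10 y$
$f{\left(k \right)} = \frac{2 k}{298 + k}$
$\frac{j{\left(-194 \right)}}{f{\left(-31 \right)}} = \frac{\left(-10\right) \left(-194\right)}{2 \left(-31\right) \frac{1}{298 - 31}} = \frac{1940}{2 \left(-31\right) \frac{1}{267}} = \frac{1940}{- \frac{62}{267}} = 1940 \left(- \frac{267}{62}\right) = - \frac{258990}{31}$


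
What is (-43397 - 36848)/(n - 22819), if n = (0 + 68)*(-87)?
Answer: 16049/5747 ≈ 2.7926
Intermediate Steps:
n = -5916 (n = 68*(-87) = -5916)
(-43397 - 36848)/(n - 22819) = (-43397 - 36848)/(-5916 - 22819) = -80245/(-28735) = -80245*(-1/28735) = 16049/5747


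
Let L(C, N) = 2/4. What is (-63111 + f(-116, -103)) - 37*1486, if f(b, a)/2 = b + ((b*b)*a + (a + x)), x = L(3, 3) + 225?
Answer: -2890016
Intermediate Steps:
L(C, N) = ½ (L(C, N) = 2*(¼) = ½)
x = 451/2 (x = ½ + 225 = 451/2 ≈ 225.50)
f(b, a) = 451 + 2*a + 2*b + 2*a*b² (f(b, a) = 2*(b + ((b*b)*a + (a + 451/2))) = 2*(b + (b²*a + (451/2 + a))) = 2*(b + (a*b² + (451/2 + a))) = 2*(b + (451/2 + a + a*b²)) = 2*(451/2 + a + b + a*b²) = 451 + 2*a + 2*b + 2*a*b²)
(-63111 + f(-116, -103)) - 37*1486 = (-63111 + (451 + 2*(-103) + 2*(-116) + 2*(-103)*(-116)²)) - 37*1486 = (-63111 + (451 - 206 - 232 + 2*(-103)*13456)) - 54982 = (-63111 + (451 - 206 - 232 - 2771936)) - 54982 = (-63111 - 2771923) - 54982 = -2835034 - 54982 = -2890016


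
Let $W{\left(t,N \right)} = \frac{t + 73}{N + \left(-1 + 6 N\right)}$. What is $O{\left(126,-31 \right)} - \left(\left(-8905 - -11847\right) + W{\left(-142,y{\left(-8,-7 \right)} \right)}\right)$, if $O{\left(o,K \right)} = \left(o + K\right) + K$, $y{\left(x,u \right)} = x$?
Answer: $- \frac{54705}{19} \approx -2879.2$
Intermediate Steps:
$O{\left(o,K \right)} = o + 2 K$ ($O{\left(o,K \right)} = \left(K + o\right) + K = o + 2 K$)
$W{\left(t,N \right)} = \frac{73 + t}{-1 + 7 N}$
$O{\left(126,-31 \right)} - \left(\left(-8905 - -11847\right) + W{\left(-142,y{\left(-8,-7 \right)} \right)}\right) = \left(126 + 2 \left(-31\right)\right) - \left(\left(-8905 - -11847\right) + \frac{73 - 142}{-1 + 7 \left(-8\right)}\right) = \left(126 - 62\right) - \left(\left(-8905 + 11847\right) + \frac{1}{-1 - 56} \left(-69\right)\right) = 64 - \left(2942 + \frac{1}{-57} \left(-69\right)\right) = 64 - \left(2942 - - \frac{23}{19}\right) = 64 - \left(2942 + \frac{23}{19}\right) = 64 - \frac{55921}{19} = - \frac{54705}{19}$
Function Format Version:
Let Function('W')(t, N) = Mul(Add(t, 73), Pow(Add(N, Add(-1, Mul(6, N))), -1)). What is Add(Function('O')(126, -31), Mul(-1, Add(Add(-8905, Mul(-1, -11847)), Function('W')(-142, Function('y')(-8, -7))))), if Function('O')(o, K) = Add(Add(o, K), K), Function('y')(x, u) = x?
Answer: Rational(-54705, 19) ≈ -2879.2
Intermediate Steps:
Function('O')(o, K) = Add(o, Mul(2, K)) (Function('O')(o, K) = Add(Add(K, o), K) = Add(o, Mul(2, K)))
Function('W')(t, N) = Mul(Pow(Add(-1, Mul(7, N)), -1), Add(73, t)) (Function('W')(t, N) = Mul(Add(73, t), Pow(Add(-1, Mul(7, N)), -1)) = Mul(Pow(Add(-1, Mul(7, N)), -1), Add(73, t)))
Add(Function('O')(126, -31), Mul(-1, Add(Add(-8905, Mul(-1, -11847)), Function('W')(-142, Function('y')(-8, -7))))) = Add(Add(126, Mul(2, -31)), Mul(-1, Add(Add(-8905, Mul(-1, -11847)), Mul(Pow(Add(-1, Mul(7, -8)), -1), Add(73, -142))))) = Add(Add(126, -62), Mul(-1, Add(Add(-8905, 11847), Mul(Pow(Add(-1, -56), -1), -69)))) = Add(64, Mul(-1, Add(2942, Mul(Pow(-57, -1), -69)))) = Add(64, Mul(-1, Add(2942, Mul(Rational(-1, 57), -69)))) = Add(64, Mul(-1, Add(2942, Rational(23, 19)))) = Add(64, Mul(-1, Rational(55921, 19))) = Add(64, Rational(-55921, 19)) = Rational(-54705, 19)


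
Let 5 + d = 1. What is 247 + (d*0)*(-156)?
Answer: 247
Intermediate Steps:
d = -4 (d = -5 + 1 = -4)
247 + (d*0)*(-156) = 247 - 4*0*(-156) = 247 + 0*(-156) = 247 + 0 = 247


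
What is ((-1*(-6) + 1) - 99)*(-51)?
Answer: 4692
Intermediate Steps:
((-1*(-6) + 1) - 99)*(-51) = ((6 + 1) - 99)*(-51) = (7 - 99)*(-51) = -92*(-51) = 4692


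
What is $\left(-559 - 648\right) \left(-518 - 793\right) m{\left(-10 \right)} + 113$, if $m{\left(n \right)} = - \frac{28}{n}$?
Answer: $\frac{22153843}{5} \approx 4.4308 \cdot 10^{6}$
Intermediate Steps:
$\left(-559 - 648\right) \left(-518 - 793\right) m{\left(-10 \right)} + 113 = \left(-559 - 648\right) \left(-518 - 793\right) \left(- \frac{28}{-10}\right) + 113 = \left(-1207\right) \left(-1311\right) \left(\left(-28\right) \left(- \frac{1}{10}\right)\right) + 113 = 1582377 \cdot \frac{14}{5} + 113 = \frac{22153278}{5} + 113 = \frac{22153843}{5}$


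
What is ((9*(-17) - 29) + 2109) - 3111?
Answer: -1184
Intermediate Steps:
((9*(-17) - 29) + 2109) - 3111 = ((-153 - 29) + 2109) - 3111 = (-182 + 2109) - 3111 = 1927 - 3111 = -1184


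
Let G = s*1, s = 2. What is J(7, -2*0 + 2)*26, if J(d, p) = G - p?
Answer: 0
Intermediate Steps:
G = 2 (G = 2*1 = 2)
J(d, p) = 2 - p
J(7, -2*0 + 2)*26 = (2 - (-2*0 + 2))*26 = (2 - (0 + 2))*26 = (2 - 1*2)*26 = (2 - 2)*26 = 0*26 = 0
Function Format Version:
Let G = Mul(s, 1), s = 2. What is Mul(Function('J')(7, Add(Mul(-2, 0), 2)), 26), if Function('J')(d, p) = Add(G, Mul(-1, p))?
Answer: 0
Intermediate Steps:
G = 2 (G = Mul(2, 1) = 2)
Function('J')(d, p) = Add(2, Mul(-1, p))
Mul(Function('J')(7, Add(Mul(-2, 0), 2)), 26) = Mul(Add(2, Mul(-1, Add(Mul(-2, 0), 2))), 26) = Mul(Add(2, Mul(-1, Add(0, 2))), 26) = Mul(Add(2, Mul(-1, 2)), 26) = Mul(Add(2, -2), 26) = Mul(0, 26) = 0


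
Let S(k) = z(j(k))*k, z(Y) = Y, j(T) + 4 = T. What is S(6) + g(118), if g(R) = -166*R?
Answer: -19576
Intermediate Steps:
j(T) = -4 + T
S(k) = k*(-4 + k) (S(k) = (-4 + k)*k = k*(-4 + k))
S(6) + g(118) = 6*(-4 + 6) - 166*118 = 6*2 - 19588 = 12 - 19588 = -19576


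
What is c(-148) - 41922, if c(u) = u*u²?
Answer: -3283714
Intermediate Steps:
c(u) = u³
c(-148) - 41922 = (-148)³ - 41922 = -3241792 - 41922 = -3283714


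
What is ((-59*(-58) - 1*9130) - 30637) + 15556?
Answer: -20789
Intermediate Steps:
((-59*(-58) - 1*9130) - 30637) + 15556 = ((3422 - 9130) - 30637) + 15556 = (-5708 - 30637) + 15556 = -36345 + 15556 = -20789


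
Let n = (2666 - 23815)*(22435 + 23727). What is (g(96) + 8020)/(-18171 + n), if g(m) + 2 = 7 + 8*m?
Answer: -8793/976298309 ≈ -9.0065e-6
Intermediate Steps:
n = -976280138 (n = -21149*46162 = -976280138)
g(m) = 5 + 8*m (g(m) = -2 + (7 + 8*m) = 5 + 8*m)
(g(96) + 8020)/(-18171 + n) = ((5 + 8*96) + 8020)/(-18171 - 976280138) = ((5 + 768) + 8020)/(-976298309) = (773 + 8020)*(-1/976298309) = 8793*(-1/976298309) = -8793/976298309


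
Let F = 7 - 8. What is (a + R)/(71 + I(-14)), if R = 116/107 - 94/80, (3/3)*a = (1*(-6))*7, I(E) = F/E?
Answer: -1261043/2129300 ≈ -0.59223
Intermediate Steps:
F = -1
I(E) = -1/E
a = -42 (a = (1*(-6))*7 = -6*7 = -42)
R = -389/4280 (R = 116*(1/107) - 94*1/80 = 116/107 - 47/40 = -389/4280 ≈ -0.090888)
(a + R)/(71 + I(-14)) = (-42 - 389/4280)/(71 - 1/(-14)) = -180149/(4280*(71 - 1*(-1/14))) = -180149/(4280*(71 + 1/14)) = -180149/(4280*995/14) = -180149/4280*14/995 = -1261043/2129300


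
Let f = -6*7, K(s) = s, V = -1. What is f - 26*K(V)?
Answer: -16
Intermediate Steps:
f = -42
f - 26*K(V) = -42 - 26*(-1) = -42 + 26 = -16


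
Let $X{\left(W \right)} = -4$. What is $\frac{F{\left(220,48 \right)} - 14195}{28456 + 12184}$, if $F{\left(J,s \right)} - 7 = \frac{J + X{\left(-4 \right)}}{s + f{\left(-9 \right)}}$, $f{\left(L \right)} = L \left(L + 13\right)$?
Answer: $- \frac{1417}{4064} \approx -0.34867$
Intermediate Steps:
$f{\left(L \right)} = L \left(13 + L\right)$
$F{\left(J,s \right)} = 7 + \frac{-4 + J}{-36 + s}$ ($F{\left(J,s \right)} = 7 + \frac{J - 4}{s - 9 \left(13 - 9\right)} = 7 + \frac{-4 + J}{s - 36} = 7 + \frac{-4 + J}{-36 + s}$)
$\frac{F{\left(220,48 \right)} - 14195}{28456 + 12184} = \frac{\frac{-256 + 220 + 7 \cdot 48}{-36 + 48} - 14195}{28456 + 12184} = \frac{\frac{-256 + 220 + 336}{12} - 14195}{40640} = \left(\frac{1}{12} \cdot 300 - 14195\right) \frac{1}{40640} = \left(25 - 14195\right) \frac{1}{40640} = \left(-14170\right) \frac{1}{40640} = - \frac{1417}{4064}$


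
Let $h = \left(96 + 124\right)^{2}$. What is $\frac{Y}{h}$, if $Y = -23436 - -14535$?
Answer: $- \frac{8901}{48400} \approx -0.1839$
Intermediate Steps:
$Y = -8901$ ($Y = -23436 + 14535 = -8901$)
$h = 48400$ ($h = 220^{2} = 48400$)
$\frac{Y}{h} = - \frac{8901}{48400}$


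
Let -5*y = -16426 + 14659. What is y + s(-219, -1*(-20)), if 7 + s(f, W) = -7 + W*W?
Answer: 3697/5 ≈ 739.40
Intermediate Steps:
s(f, W) = -14 + W² (s(f, W) = -7 + (-7 + W*W) = -7 + (-7 + W²) = -14 + W²)
y = 1767/5 (y = -(-16426 + 14659)/5 = -⅕*(-1767) = 1767/5 ≈ 353.40)
y + s(-219, -1*(-20)) = 1767/5 + (-14 + (-1*(-20))²) = 1767/5 + (-14 + 20²) = 1767/5 + (-14 + 400) = 1767/5 + 386 = 3697/5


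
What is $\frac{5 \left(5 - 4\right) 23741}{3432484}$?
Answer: $\frac{118705}{3432484} \approx 0.034583$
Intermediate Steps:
$\frac{5 \left(5 - 4\right) 23741}{3432484} = 5 \cdot 1 \cdot 23741 \cdot \frac{1}{3432484} = 5 \cdot 23741 \cdot \frac{1}{3432484} = 118705 \cdot \frac{1}{3432484} = \frac{118705}{3432484}$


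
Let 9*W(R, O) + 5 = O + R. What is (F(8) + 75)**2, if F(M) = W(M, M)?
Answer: 470596/81 ≈ 5809.8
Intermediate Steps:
W(R, O) = -5/9 + O/9 + R/9 (W(R, O) = -5/9 + (O + R)/9 = -5/9 + (O/9 + R/9) = -5/9 + O/9 + R/9)
F(M) = -5/9 + 2*M/9 (F(M) = -5/9 + M/9 + M/9 = -5/9 + 2*M/9)
(F(8) + 75)**2 = ((-5/9 + (2/9)*8) + 75)**2 = ((-5/9 + 16/9) + 75)**2 = (11/9 + 75)**2 = (686/9)**2 = 470596/81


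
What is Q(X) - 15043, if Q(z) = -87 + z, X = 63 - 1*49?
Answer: -15116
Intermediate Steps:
X = 14 (X = 63 - 49 = 14)
Q(X) - 15043 = (-87 + 14) - 15043 = -73 - 15043 = -15116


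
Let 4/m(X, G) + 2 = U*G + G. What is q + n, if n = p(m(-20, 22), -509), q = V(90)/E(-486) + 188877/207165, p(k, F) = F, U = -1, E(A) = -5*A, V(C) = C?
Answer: -947253917/1864485 ≈ -508.05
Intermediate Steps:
m(X, G) = -2 (m(X, G) = 4/(-2 + (-G + G)) = 4/(-2 + 0) = 4/(-2) = 4*(-1/2) = -2)
q = 1768948/1864485 (q = 90/((-5*(-486))) + 188877/207165 = 90/2430 + 188877*(1/207165) = 90*(1/2430) + 62959/69055 = 1/27 + 62959/69055 = 1768948/1864485 ≈ 0.94876)
n = -509
q + n = 1768948/1864485 - 509 = -947253917/1864485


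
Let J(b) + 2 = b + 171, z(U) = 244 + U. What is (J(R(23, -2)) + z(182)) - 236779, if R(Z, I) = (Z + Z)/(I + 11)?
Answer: -2125610/9 ≈ -2.3618e+5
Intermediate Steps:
R(Z, I) = 2*Z/(11 + I) (R(Z, I) = (2*Z)/(11 + I) = 2*Z/(11 + I))
J(b) = 169 + b (J(b) = -2 + (b + 171) = -2 + (171 + b) = 169 + b)
(J(R(23, -2)) + z(182)) - 236779 = ((169 + 2*23/(11 - 2)) + (244 + 182)) - 236779 = ((169 + 2*23/9) + 426) - 236779 = ((169 + 2*23*(1/9)) + 426) - 236779 = ((169 + 46/9) + 426) - 236779 = (1567/9 + 426) - 236779 = 5401/9 - 236779 = -2125610/9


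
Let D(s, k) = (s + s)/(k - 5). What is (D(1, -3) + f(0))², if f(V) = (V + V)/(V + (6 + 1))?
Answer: 1/16 ≈ 0.062500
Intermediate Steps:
f(V) = 2*V/(7 + V) (f(V) = (2*V)/(V + 7) = (2*V)/(7 + V) = 2*V/(7 + V))
D(s, k) = 2*s/(-5 + k) (D(s, k) = (2*s)/(-5 + k) = 2*s/(-5 + k))
(D(1, -3) + f(0))² = (2*1/(-5 - 3) + 2*0/(7 + 0))² = (2*1/(-8) + 2*0/7)² = (2*1*(-⅛) + 2*0*(⅐))² = (-¼ + 0)² = (-¼)² = 1/16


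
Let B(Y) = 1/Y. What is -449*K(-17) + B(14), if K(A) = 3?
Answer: -18857/14 ≈ -1346.9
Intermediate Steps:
-449*K(-17) + B(14) = -449*3 + 1/14 = -1347 + 1/14 = -18857/14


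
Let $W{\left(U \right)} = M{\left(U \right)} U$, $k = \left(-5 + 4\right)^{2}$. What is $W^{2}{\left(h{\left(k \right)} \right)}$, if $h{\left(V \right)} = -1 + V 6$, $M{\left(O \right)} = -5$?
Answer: $625$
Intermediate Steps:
$k = 1$ ($k = \left(-1\right)^{2} = 1$)
$h{\left(V \right)} = -1 + 6 V$
$W{\left(U \right)} = - 5 U$
$W^{2}{\left(h{\left(k \right)} \right)} = \left(- 5 \left(-1 + 6 \cdot 1\right)\right)^{2} = \left(- 5 \left(-1 + 6\right)\right)^{2} = \left(\left(-5\right) 5\right)^{2} = \left(-25\right)^{2} = 625$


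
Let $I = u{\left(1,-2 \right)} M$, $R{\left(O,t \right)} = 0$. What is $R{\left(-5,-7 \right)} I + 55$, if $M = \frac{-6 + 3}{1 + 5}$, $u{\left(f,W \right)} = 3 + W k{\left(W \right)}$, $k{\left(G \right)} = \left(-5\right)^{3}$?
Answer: $55$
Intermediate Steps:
$k{\left(G \right)} = -125$
$u{\left(f,W \right)} = 3 - 125 W$ ($u{\left(f,W \right)} = 3 + W \left(-125\right) = 3 - 125 W$)
$M = - \frac{1}{2}$ ($M = - \frac{3}{6} = \left(-3\right) \frac{1}{6} = - \frac{1}{2} \approx -0.5$)
$I = - \frac{253}{2}$ ($I = \left(3 - -250\right) \left(- \frac{1}{2}\right) = \left(3 + 250\right) \left(- \frac{1}{2}\right) = 253 \left(- \frac{1}{2}\right) = - \frac{253}{2} \approx -126.5$)
$R{\left(-5,-7 \right)} I + 55 = 0 \left(- \frac{253}{2}\right) + 55 = 0 + 55 = 55$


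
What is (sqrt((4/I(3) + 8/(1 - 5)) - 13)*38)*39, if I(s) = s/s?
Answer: 1482*I*sqrt(11) ≈ 4915.2*I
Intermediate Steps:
I(s) = 1
(sqrt((4/I(3) + 8/(1 - 5)) - 13)*38)*39 = (sqrt((4/1 + 8/(1 - 5)) - 13)*38)*39 = (sqrt((4*1 + 8/(-4)) - 13)*38)*39 = (sqrt((4 + 8*(-1/4)) - 13)*38)*39 = (sqrt((4 - 2) - 13)*38)*39 = (sqrt(2 - 13)*38)*39 = (sqrt(-11)*38)*39 = ((I*sqrt(11))*38)*39 = (38*I*sqrt(11))*39 = 1482*I*sqrt(11)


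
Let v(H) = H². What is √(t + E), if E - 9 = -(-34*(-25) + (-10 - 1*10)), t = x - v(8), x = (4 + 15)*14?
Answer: I*√619 ≈ 24.88*I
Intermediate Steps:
x = 266 (x = 19*14 = 266)
t = 202 (t = 266 - 1*8² = 266 - 1*64 = 266 - 64 = 202)
E = -821 (E = 9 - (-34*(-25) + (-10 - 1*10)) = 9 - (850 + (-10 - 10)) = 9 - (850 - 20) = 9 - 1*830 = 9 - 830 = -821)
√(t + E) = √(202 - 821) = √(-619) = I*√619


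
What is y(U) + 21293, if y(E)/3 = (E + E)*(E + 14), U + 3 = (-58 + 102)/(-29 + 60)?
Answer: 20349383/961 ≈ 21175.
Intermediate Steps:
U = -49/31 (U = -3 + (-58 + 102)/(-29 + 60) = -3 + 44/31 = -49/31 ≈ -1.5806)
y(E) = 6*E*(14 + E) (y(E) = 3*((E + E)*(E + 14)) = 3*((2*E)*(14 + E)) = 3*(2*E*(14 + E)) = 6*E*(14 + E))
y(U) + 21293 = 6*(-49/31)*(14 - 49/31) + 21293 = 6*(-49/31)*(385/31) + 21293 = -113190/961 + 21293 = 20349383/961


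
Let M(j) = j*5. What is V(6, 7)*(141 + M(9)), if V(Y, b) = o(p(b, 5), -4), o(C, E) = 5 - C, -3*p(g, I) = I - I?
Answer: 930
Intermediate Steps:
p(g, I) = 0 (p(g, I) = -(I - I)/3 = -⅓*0 = 0)
V(Y, b) = 5 (V(Y, b) = 5 - 1*0 = 5 + 0 = 5)
M(j) = 5*j
V(6, 7)*(141 + M(9)) = 5*(141 + 5*9) = 5*(141 + 45) = 5*186 = 930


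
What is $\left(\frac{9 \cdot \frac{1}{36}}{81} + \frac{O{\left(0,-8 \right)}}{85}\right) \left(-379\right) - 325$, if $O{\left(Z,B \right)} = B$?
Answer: $- \frac{8000347}{27540} \approx -290.5$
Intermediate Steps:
$\left(\frac{9 \cdot \frac{1}{36}}{81} + \frac{O{\left(0,-8 \right)}}{85}\right) \left(-379\right) - 325 = \left(\frac{9 \cdot \frac{1}{36}}{81} - \frac{8}{85}\right) \left(-379\right) - 325 = \left(9 \cdot \frac{1}{36} \cdot \frac{1}{81} - \frac{8}{85}\right) \left(-379\right) - 325 = \left(\frac{1}{4} \cdot \frac{1}{81} - \frac{8}{85}\right) \left(-379\right) - 325 = \left(\frac{1}{324} - \frac{8}{85}\right) \left(-379\right) - 325 = \left(- \frac{2507}{27540}\right) \left(-379\right) - 325 = \frac{950153}{27540} - 325 = - \frac{8000347}{27540}$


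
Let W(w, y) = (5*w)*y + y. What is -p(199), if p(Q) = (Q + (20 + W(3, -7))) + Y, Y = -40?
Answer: -67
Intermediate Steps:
W(w, y) = y + 5*w*y (W(w, y) = 5*w*y + y = y + 5*w*y)
p(Q) = -132 + Q (p(Q) = (Q + (20 - 7*(1 + 5*3))) - 40 = (Q + (20 - 7*(1 + 15))) - 40 = (Q + (20 - 7*16)) - 40 = (Q + (20 - 112)) - 40 = (Q - 92) - 40 = (-92 + Q) - 40 = -132 + Q)
-p(199) = -(-132 + 199) = -1*67 = -67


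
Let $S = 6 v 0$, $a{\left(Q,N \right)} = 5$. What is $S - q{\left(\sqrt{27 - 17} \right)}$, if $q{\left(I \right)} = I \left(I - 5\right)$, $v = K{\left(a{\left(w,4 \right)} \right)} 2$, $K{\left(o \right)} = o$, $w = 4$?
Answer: $-10 + 5 \sqrt{10} \approx 5.8114$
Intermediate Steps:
$v = 10$ ($v = 5 \cdot 2 = 10$)
$S = 0$ ($S = 6 \cdot 10 \cdot 0 = 60 \cdot 0 = 0$)
$q{\left(I \right)} = I \left(-5 + I\right)$
$S - q{\left(\sqrt{27 - 17} \right)} = 0 - \sqrt{27 - 17} \left(-5 + \sqrt{27 - 17}\right) = 0 - \sqrt{10} \left(-5 + \sqrt{10}\right) = - \sqrt{10} \left(-5 + \sqrt{10}\right)$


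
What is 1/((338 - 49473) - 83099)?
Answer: -1/132234 ≈ -7.5624e-6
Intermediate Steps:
1/((338 - 49473) - 83099) = 1/(-49135 - 83099) = 1/(-132234) = -1/132234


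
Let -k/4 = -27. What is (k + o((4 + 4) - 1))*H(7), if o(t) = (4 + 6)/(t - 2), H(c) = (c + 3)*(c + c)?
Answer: 15400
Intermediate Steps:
k = 108 (k = -4*(-27) = 108)
H(c) = 2*c*(3 + c) (H(c) = (3 + c)*(2*c) = 2*c*(3 + c))
o(t) = 10/(-2 + t)
(k + o((4 + 4) - 1))*H(7) = (108 + 10/(-2 + ((4 + 4) - 1)))*(2*7*(3 + 7)) = (108 + 10/(-2 + (8 - 1)))*(2*7*10) = (108 + 10/(-2 + 7))*140 = (108 + 10/5)*140 = (108 + 10*(⅕))*140 = (108 + 2)*140 = 110*140 = 15400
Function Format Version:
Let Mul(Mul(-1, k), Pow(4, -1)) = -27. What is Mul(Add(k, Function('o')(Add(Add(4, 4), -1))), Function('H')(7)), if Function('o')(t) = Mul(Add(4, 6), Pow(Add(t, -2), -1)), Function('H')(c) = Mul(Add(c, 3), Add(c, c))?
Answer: 15400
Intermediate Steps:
k = 108 (k = Mul(-4, -27) = 108)
Function('H')(c) = Mul(2, c, Add(3, c)) (Function('H')(c) = Mul(Add(3, c), Mul(2, c)) = Mul(2, c, Add(3, c)))
Function('o')(t) = Mul(10, Pow(Add(-2, t), -1))
Mul(Add(k, Function('o')(Add(Add(4, 4), -1))), Function('H')(7)) = Mul(Add(108, Mul(10, Pow(Add(-2, Add(Add(4, 4), -1)), -1))), Mul(2, 7, Add(3, 7))) = Mul(Add(108, Mul(10, Pow(Add(-2, Add(8, -1)), -1))), Mul(2, 7, 10)) = Mul(Add(108, Mul(10, Pow(Add(-2, 7), -1))), 140) = Mul(Add(108, Mul(10, Pow(5, -1))), 140) = Mul(Add(108, Mul(10, Rational(1, 5))), 140) = Mul(Add(108, 2), 140) = Mul(110, 140) = 15400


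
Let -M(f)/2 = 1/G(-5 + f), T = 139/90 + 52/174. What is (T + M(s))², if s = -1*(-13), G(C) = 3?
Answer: 9431041/6812100 ≈ 1.3845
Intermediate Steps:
s = 13
T = 4811/2610 (T = 139*(1/90) + 52*(1/174) = 139/90 + 26/87 = 4811/2610 ≈ 1.8433)
M(f) = -⅔ (M(f) = -2/3 = -2*⅓ = -⅔)
(T + M(s))² = (4811/2610 - ⅔)² = (3071/2610)² = 9431041/6812100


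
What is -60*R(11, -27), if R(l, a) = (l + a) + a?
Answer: 2580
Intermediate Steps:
R(l, a) = l + 2*a (R(l, a) = (a + l) + a = l + 2*a)
-60*R(11, -27) = -60*(11 + 2*(-27)) = -60*(11 - 54) = -60*(-43) = 2580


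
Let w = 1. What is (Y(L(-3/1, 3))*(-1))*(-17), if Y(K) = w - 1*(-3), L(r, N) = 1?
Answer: 68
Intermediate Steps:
Y(K) = 4 (Y(K) = 1 - 1*(-3) = 1 + 3 = 4)
(Y(L(-3/1, 3))*(-1))*(-17) = (4*(-1))*(-17) = -4*(-17) = 68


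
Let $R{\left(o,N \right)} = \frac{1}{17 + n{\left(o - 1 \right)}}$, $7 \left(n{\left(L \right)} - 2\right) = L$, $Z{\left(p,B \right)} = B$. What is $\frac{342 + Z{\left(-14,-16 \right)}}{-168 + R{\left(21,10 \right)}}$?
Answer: $- \frac{49878}{25697} \approx -1.941$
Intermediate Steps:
$n{\left(L \right)} = 2 + \frac{L}{7}$
$R{\left(o,N \right)} = \frac{1}{\frac{132}{7} + \frac{o}{7}}$ ($R{\left(o,N \right)} = \frac{1}{17 + \left(2 + \frac{o - 1}{7}\right)} = \frac{1}{17 + \left(2 + \frac{-1 + o}{7}\right)} = \frac{1}{17 + \left(2 + \left(- \frac{1}{7} + \frac{o}{7}\right)\right)} = \frac{1}{17 + \left(\frac{13}{7} + \frac{o}{7}\right)} = \frac{1}{\frac{132}{7} + \frac{o}{7}}$)
$\frac{342 + Z{\left(-14,-16 \right)}}{-168 + R{\left(21,10 \right)}} = \frac{342 - 16}{-168 + \frac{7}{132 + 21}} = \frac{326}{-168 + \frac{7}{153}} = \frac{326}{- \frac{25697}{153}} = 326 \left(- \frac{153}{25697}\right) = - \frac{49878}{25697}$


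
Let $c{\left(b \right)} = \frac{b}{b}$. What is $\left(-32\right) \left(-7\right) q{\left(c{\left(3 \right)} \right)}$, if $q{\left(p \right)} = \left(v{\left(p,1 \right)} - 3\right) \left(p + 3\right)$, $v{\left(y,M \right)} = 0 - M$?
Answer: $-3584$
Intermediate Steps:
$v{\left(y,M \right)} = - M$
$c{\left(b \right)} = 1$
$q{\left(p \right)} = -12 - 4 p$ ($q{\left(p \right)} = \left(\left(-1\right) 1 - 3\right) \left(p + 3\right) = \left(-1 - 3\right) \left(3 + p\right) = - 4 \left(3 + p\right) = -12 - 4 p$)
$\left(-32\right) \left(-7\right) q{\left(c{\left(3 \right)} \right)} = \left(-32\right) \left(-7\right) \left(-12 - 4\right) = 224 \left(-12 - 4\right) = 224 \left(-16\right) = -3584$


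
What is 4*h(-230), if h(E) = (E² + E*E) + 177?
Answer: 423908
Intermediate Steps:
h(E) = 177 + 2*E² (h(E) = (E² + E²) + 177 = 2*E² + 177 = 177 + 2*E²)
4*h(-230) = 4*(177 + 2*(-230)²) = 4*(177 + 2*52900) = 4*(177 + 105800) = 4*105977 = 423908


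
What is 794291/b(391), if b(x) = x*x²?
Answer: 46723/3516263 ≈ 0.013288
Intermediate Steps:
b(x) = x³
794291/b(391) = 794291/(391³) = 794291/59776471 = 794291*(1/59776471) = 46723/3516263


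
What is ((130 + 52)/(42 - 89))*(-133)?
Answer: 24206/47 ≈ 515.02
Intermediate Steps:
((130 + 52)/(42 - 89))*(-133) = (182/(-47))*(-133) = (182*(-1/47))*(-133) = -182/47*(-133) = 24206/47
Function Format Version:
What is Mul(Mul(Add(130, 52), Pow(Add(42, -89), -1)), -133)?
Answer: Rational(24206, 47) ≈ 515.02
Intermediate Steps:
Mul(Mul(Add(130, 52), Pow(Add(42, -89), -1)), -133) = Mul(Mul(182, Pow(-47, -1)), -133) = Mul(Mul(182, Rational(-1, 47)), -133) = Mul(Rational(-182, 47), -133) = Rational(24206, 47)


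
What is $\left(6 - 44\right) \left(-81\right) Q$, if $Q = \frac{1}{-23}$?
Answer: $- \frac{3078}{23} \approx -133.83$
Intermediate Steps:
$Q = - \frac{1}{23} \approx -0.043478$
$\left(6 - 44\right) \left(-81\right) Q = \left(6 - 44\right) \left(-81\right) \left(- \frac{1}{23}\right) = \left(-38\right) \left(-81\right) \left(- \frac{1}{23}\right) = 3078 \left(- \frac{1}{23}\right) = - \frac{3078}{23}$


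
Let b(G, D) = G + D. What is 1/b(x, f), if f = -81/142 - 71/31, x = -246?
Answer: -4402/1095485 ≈ -0.0040183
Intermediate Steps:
f = -12593/4402 (f = -81*1/142 - 71*1/31 = -81/142 - 71/31 = -12593/4402 ≈ -2.8607)
b(G, D) = D + G
1/b(x, f) = 1/(-12593/4402 - 246) = 1/(-1095485/4402) = -4402/1095485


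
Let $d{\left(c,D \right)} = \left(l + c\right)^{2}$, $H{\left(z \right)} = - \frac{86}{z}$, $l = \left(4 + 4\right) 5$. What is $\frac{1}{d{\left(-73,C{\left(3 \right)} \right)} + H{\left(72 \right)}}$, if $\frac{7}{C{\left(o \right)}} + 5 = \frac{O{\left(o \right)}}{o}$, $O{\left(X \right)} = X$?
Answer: $\frac{36}{39161} \approx 0.00091928$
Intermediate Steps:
$l = 40$ ($l = 8 \cdot 5 = 40$)
$C{\left(o \right)} = - \frac{7}{4}$ ($C{\left(o \right)} = \frac{7}{-5 + \frac{o}{o}} = \frac{7}{-5 + 1} = \frac{7}{-4} = 7 \left(- \frac{1}{4}\right) = - \frac{7}{4}$)
$d{\left(c,D \right)} = \left(40 + c\right)^{2}$
$\frac{1}{d{\left(-73,C{\left(3 \right)} \right)} + H{\left(72 \right)}} = \frac{1}{\left(40 - 73\right)^{2} - \frac{86}{72}} = \frac{1}{\left(-33\right)^{2} - \frac{43}{36}} = \frac{1}{1089 - \frac{43}{36}} = \frac{1}{\frac{39161}{36}} = \frac{36}{39161}$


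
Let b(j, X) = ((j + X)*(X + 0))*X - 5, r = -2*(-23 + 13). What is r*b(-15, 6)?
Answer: -6580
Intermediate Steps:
r = 20 (r = -2*(-10) = 20)
b(j, X) = -5 + X²*(X + j) (b(j, X) = ((X + j)*X)*X - 5 = (X*(X + j))*X - 5 = X²*(X + j) - 5 = -5 + X²*(X + j))
r*b(-15, 6) = 20*(-5 + 6³ - 15*6²) = 20*(-5 + 216 - 15*36) = 20*(-5 + 216 - 540) = 20*(-329) = -6580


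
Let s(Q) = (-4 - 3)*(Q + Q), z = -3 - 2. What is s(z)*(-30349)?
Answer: -2124430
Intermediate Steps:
z = -5
s(Q) = -14*Q
s(z)*(-30349) = -14*(-5)*(-30349) = 70*(-30349) = -2124430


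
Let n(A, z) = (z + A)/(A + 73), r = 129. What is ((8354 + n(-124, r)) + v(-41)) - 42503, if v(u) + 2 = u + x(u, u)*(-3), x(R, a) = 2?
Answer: -1744103/51 ≈ -34198.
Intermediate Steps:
n(A, z) = (A + z)/(73 + A)
v(u) = -8 + u (v(u) = -2 + (u + 2*(-3)) = -2 + (u - 6) = -2 + (-6 + u) = -8 + u)
((8354 + n(-124, r)) + v(-41)) - 42503 = ((8354 + (-124 + 129)/(73 - 124)) + (-8 - 41)) - 42503 = ((8354 + 5/(-51)) - 49) - 42503 = ((8354 - 1/51*5) - 49) - 42503 = ((8354 - 5/51) - 49) - 42503 = (426049/51 - 49) - 42503 = 423550/51 - 42503 = -1744103/51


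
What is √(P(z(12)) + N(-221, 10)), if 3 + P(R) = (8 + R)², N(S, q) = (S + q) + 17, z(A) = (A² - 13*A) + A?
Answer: I*√133 ≈ 11.533*I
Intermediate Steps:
z(A) = A² - 12*A
N(S, q) = 17 + S + q
P(R) = -3 + (8 + R)²
√(P(z(12)) + N(-221, 10)) = √((-3 + (8 + 12*(-12 + 12))²) + (17 - 221 + 10)) = √((-3 + (8 + 12*0)²) - 194) = √((-3 + (8 + 0)²) - 194) = √((-3 + 8²) - 194) = √((-3 + 64) - 194) = √(61 - 194) = √(-133) = I*√133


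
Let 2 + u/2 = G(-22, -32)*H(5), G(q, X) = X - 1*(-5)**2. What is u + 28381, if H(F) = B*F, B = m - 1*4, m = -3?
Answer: 32367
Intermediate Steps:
B = -7 (B = -3 - 1*4 = -3 - 4 = -7)
G(q, X) = -25 + X (G(q, X) = X - 1*25 = X - 25 = -25 + X)
H(F) = -7*F
u = 3986 (u = -4 + 2*((-25 - 32)*(-7*5)) = -4 + 2*(-57*(-35)) = -4 + 2*1995 = -4 + 3990 = 3986)
u + 28381 = 3986 + 28381 = 32367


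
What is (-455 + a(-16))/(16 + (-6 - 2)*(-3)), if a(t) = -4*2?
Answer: -463/40 ≈ -11.575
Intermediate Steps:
a(t) = -8
(-455 + a(-16))/(16 + (-6 - 2)*(-3)) = (-455 - 8)/(16 + (-6 - 2)*(-3)) = -463/(16 - 8*(-3)) = -463/(16 + 24) = -463/40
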